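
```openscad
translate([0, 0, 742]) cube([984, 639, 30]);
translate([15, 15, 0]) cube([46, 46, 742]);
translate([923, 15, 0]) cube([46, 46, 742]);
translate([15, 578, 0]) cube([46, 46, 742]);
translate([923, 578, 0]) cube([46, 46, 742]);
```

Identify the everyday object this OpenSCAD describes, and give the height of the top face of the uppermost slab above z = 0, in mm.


A table. The table height is 772 mm.

A 984×639×30 slab sits at z = 742 on four 46 mm square posts — a table. The top surface is at 742 + 30 = 772 mm.


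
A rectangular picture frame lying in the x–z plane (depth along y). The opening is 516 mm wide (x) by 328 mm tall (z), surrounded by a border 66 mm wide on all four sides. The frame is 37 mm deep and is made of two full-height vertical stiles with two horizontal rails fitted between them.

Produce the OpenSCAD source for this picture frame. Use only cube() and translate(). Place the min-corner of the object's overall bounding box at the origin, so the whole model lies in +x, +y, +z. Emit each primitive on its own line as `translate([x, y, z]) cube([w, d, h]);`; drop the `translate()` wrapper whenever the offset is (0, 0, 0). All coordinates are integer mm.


cube([66, 37, 460]);
translate([582, 0, 0]) cube([66, 37, 460]);
translate([66, 0, 0]) cube([516, 37, 66]);
translate([66, 0, 394]) cube([516, 37, 66]);


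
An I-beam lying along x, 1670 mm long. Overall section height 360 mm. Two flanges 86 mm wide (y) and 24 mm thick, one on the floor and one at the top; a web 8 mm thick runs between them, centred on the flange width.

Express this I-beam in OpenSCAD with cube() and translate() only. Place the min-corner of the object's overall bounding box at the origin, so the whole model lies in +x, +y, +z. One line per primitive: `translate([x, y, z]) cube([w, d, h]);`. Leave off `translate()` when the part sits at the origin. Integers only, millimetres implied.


cube([1670, 86, 24]);
translate([0, 39, 24]) cube([1670, 8, 312]);
translate([0, 0, 336]) cube([1670, 86, 24]);


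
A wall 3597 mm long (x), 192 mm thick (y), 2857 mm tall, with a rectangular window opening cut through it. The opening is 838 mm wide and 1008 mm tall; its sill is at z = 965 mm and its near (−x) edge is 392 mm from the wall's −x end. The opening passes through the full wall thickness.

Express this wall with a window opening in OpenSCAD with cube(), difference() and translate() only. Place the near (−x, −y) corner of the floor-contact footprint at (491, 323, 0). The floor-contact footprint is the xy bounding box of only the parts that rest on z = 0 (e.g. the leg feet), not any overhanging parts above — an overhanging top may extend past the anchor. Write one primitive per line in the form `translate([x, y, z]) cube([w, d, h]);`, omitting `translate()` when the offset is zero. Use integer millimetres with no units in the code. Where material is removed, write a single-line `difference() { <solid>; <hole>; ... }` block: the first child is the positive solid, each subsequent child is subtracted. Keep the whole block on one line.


difference() { translate([491, 323, 0]) cube([3597, 192, 2857]); translate([883, 323, 965]) cube([838, 192, 1008]); }


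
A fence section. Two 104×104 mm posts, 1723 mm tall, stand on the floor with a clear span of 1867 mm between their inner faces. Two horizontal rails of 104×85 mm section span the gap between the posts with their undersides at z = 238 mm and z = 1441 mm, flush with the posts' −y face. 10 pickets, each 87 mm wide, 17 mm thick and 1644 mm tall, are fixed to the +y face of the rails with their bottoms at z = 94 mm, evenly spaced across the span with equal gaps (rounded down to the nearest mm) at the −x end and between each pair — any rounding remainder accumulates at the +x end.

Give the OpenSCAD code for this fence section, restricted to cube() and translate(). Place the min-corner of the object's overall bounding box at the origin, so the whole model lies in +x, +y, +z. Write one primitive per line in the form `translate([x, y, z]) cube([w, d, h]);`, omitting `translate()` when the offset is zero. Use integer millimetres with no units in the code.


cube([104, 104, 1723]);
translate([1971, 0, 0]) cube([104, 104, 1723]);
translate([104, 0, 238]) cube([1867, 104, 85]);
translate([104, 0, 1441]) cube([1867, 104, 85]);
translate([194, 104, 94]) cube([87, 17, 1644]);
translate([371, 104, 94]) cube([87, 17, 1644]);
translate([548, 104, 94]) cube([87, 17, 1644]);
translate([725, 104, 94]) cube([87, 17, 1644]);
translate([902, 104, 94]) cube([87, 17, 1644]);
translate([1079, 104, 94]) cube([87, 17, 1644]);
translate([1256, 104, 94]) cube([87, 17, 1644]);
translate([1433, 104, 94]) cube([87, 17, 1644]);
translate([1610, 104, 94]) cube([87, 17, 1644]);
translate([1787, 104, 94]) cube([87, 17, 1644]);


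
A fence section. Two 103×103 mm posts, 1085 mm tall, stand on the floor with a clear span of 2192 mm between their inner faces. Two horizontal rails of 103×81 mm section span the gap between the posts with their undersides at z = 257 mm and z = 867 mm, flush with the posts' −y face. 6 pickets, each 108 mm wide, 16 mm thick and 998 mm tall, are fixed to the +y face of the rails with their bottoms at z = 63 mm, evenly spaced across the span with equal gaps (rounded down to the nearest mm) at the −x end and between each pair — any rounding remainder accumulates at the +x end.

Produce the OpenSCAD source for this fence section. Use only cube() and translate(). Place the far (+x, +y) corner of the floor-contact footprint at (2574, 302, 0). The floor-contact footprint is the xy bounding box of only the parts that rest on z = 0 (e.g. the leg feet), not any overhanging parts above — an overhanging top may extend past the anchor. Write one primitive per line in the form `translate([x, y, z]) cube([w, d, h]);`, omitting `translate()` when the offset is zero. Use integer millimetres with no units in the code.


translate([176, 199, 0]) cube([103, 103, 1085]);
translate([2471, 199, 0]) cube([103, 103, 1085]);
translate([279, 199, 257]) cube([2192, 103, 81]);
translate([279, 199, 867]) cube([2192, 103, 81]);
translate([499, 302, 63]) cube([108, 16, 998]);
translate([827, 302, 63]) cube([108, 16, 998]);
translate([1155, 302, 63]) cube([108, 16, 998]);
translate([1483, 302, 63]) cube([108, 16, 998]);
translate([1811, 302, 63]) cube([108, 16, 998]);
translate([2139, 302, 63]) cube([108, 16, 998]);


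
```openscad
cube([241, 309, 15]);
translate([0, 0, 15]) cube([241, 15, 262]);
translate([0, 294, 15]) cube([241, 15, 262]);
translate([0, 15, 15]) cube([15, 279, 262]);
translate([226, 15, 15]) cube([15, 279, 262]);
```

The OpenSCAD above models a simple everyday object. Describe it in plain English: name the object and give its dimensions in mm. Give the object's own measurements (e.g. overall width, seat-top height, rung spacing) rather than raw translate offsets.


An open-topped rectangular box: outside dimensions 241×309×277 mm, with a uniform wall and base thickness of 15 mm. The base is a full 241×309 slab on the floor; four walls sit on top of the base. The front and back walls (the −y and +y sides) span the full width; the two side walls fit between them.


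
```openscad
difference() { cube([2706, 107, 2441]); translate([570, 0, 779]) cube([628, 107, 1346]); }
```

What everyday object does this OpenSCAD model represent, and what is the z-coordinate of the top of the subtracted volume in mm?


A wall with a window opening. The window head height is 2125 mm.

A wall with a rectangular opening subtracted — a window. Sill at z = 779, opening 1346 mm tall, so the head is at 779 + 1346 = 2125 mm.


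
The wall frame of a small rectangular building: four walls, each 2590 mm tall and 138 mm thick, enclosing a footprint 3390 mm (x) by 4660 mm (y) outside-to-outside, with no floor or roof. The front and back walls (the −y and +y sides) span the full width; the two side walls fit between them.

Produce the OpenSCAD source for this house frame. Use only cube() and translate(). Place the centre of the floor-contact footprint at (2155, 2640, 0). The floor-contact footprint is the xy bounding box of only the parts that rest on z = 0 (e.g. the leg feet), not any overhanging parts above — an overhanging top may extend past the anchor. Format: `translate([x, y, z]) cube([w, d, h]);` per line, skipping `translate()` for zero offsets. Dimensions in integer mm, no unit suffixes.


translate([460, 310, 0]) cube([3390, 138, 2590]);
translate([460, 4832, 0]) cube([3390, 138, 2590]);
translate([460, 448, 0]) cube([138, 4384, 2590]);
translate([3712, 448, 0]) cube([138, 4384, 2590]);


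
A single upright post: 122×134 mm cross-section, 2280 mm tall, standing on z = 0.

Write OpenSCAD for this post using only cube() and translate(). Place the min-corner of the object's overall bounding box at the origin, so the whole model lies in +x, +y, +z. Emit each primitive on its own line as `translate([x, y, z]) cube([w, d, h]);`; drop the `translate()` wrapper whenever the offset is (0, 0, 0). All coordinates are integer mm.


cube([122, 134, 2280]);


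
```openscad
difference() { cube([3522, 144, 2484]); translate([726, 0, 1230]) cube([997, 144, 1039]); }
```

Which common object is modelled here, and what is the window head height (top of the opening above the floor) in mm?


A wall with a window opening. The window head height is 2269 mm.

A wall with a rectangular opening subtracted — a window. Sill at z = 1230, opening 1039 mm tall, so the head is at 1230 + 1039 = 2269 mm.


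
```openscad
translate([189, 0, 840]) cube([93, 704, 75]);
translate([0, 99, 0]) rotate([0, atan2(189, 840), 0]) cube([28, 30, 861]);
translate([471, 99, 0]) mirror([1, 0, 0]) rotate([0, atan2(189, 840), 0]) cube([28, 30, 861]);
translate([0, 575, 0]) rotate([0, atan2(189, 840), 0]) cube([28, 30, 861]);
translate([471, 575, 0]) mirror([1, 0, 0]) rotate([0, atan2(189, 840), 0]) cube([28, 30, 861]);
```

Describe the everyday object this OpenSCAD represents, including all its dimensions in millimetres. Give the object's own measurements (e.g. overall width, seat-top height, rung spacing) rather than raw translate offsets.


A sawhorse. A 93×704×75 mm beam (x, y, z) sits on two A-frame leg pairs. Each pair is two raked legs of 28×30 mm section (30 mm along y) splaying symmetrically in x. Each leg rises 840 mm vertically over 189 mm of horizontal reach and is 861 mm long along its own axis. Every leg's outer bottom edge rests on the floor and its outer top edge meets a bottom edge of the beam — the left legs (tilting toward +x) meet the beam's −x bottom edge, the right legs (their mirror images, tilting toward −x) meet its +x bottom edge — so the leg tops tuck under the beam, the beam's underside is 840 mm above the floor, and the feet are 471 mm apart outside-to-outside with the beam centred between them. The two leg pairs are set in 99 mm from either end of the beam.


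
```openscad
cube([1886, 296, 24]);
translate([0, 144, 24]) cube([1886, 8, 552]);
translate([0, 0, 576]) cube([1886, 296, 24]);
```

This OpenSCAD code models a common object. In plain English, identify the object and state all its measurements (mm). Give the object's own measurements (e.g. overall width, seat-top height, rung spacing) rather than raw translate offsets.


An I-beam lying along x, 1886 mm long. Overall section height 600 mm. Two flanges 296 mm wide (y) and 24 mm thick, one on the floor and one at the top; a web 8 mm thick runs between them, centred on the flange width.


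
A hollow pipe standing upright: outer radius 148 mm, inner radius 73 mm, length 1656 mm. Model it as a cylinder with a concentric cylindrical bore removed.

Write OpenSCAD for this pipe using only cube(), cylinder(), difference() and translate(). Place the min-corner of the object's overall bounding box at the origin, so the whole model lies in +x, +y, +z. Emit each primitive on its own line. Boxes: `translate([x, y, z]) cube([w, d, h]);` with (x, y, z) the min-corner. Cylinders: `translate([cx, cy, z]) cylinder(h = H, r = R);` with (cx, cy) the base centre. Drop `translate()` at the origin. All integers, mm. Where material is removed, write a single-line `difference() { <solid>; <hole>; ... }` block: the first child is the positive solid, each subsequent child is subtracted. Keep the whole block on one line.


difference() { translate([148, 148, 0]) cylinder(h = 1656, r = 148); translate([148, 148, 0]) cylinder(h = 1656, r = 73); }


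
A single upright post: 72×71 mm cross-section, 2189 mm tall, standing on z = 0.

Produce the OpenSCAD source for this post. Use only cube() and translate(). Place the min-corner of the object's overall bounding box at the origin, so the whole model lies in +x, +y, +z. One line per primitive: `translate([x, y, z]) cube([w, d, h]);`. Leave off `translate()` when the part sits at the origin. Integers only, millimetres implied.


cube([72, 71, 2189]);


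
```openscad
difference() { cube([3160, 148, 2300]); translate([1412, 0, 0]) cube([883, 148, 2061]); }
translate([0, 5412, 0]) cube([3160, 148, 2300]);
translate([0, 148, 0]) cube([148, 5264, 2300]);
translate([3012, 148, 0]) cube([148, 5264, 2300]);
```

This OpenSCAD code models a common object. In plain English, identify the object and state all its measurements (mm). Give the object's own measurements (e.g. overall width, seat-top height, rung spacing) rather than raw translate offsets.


A single room: four walls, each 2300 mm tall and 148 mm thick, enclosing an outside footprint 3160×5560 mm (x × y), no floor or roof. The front and back walls (−y and +y sides) run the full x-width; the side walls fit between their inner faces. A door opening 883 mm wide and 2061 mm tall is cut through the front wall from the floor up, its −x edge 1412 mm from the wall's −x end.


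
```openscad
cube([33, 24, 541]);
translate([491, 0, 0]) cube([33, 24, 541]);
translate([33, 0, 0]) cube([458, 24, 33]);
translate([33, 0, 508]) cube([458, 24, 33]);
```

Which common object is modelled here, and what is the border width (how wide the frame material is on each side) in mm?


A picture frame. The border width is 33 mm.

Four thin pieces enclosing a rectangular opening — a picture frame. The two full-height stiles are 541 mm tall; the top rail sits at z = 508 and is 33 mm tall, so the border above the opening is 541 − 508 = 33 mm, matching the stile x-width.


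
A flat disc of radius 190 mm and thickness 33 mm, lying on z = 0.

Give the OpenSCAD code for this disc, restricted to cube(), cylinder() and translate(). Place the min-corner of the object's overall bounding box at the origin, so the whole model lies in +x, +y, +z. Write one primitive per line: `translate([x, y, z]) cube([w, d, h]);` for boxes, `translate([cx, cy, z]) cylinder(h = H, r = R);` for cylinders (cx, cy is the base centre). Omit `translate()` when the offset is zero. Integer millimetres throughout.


translate([190, 190, 0]) cylinder(h = 33, r = 190);


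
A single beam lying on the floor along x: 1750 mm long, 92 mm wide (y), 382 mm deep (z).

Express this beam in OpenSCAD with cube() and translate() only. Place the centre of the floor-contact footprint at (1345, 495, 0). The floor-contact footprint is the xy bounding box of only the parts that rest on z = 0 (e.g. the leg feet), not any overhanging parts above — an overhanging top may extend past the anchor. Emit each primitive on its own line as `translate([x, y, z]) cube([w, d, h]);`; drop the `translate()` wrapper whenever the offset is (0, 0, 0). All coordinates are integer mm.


translate([470, 449, 0]) cube([1750, 92, 382]);


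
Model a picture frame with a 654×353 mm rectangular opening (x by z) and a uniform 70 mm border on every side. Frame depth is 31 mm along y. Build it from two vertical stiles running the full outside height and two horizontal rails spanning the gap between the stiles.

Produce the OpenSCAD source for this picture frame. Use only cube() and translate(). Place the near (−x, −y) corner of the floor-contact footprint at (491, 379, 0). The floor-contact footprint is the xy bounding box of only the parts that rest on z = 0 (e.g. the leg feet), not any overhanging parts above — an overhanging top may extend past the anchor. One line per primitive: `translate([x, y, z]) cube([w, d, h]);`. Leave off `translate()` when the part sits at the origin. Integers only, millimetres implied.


translate([491, 379, 0]) cube([70, 31, 493]);
translate([1215, 379, 0]) cube([70, 31, 493]);
translate([561, 379, 0]) cube([654, 31, 70]);
translate([561, 379, 423]) cube([654, 31, 70]);


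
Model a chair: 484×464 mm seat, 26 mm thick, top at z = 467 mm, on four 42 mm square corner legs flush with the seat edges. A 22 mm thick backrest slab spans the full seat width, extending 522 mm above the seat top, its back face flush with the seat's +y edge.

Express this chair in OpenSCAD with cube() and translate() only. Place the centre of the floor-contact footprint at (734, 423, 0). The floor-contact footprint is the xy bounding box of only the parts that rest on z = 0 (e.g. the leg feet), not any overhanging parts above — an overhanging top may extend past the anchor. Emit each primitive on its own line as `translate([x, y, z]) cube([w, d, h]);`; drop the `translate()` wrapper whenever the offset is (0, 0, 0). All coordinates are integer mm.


translate([492, 191, 441]) cube([484, 464, 26]);
translate([492, 191, 0]) cube([42, 42, 441]);
translate([934, 191, 0]) cube([42, 42, 441]);
translate([492, 613, 0]) cube([42, 42, 441]);
translate([934, 613, 0]) cube([42, 42, 441]);
translate([492, 633, 467]) cube([484, 22, 522]);


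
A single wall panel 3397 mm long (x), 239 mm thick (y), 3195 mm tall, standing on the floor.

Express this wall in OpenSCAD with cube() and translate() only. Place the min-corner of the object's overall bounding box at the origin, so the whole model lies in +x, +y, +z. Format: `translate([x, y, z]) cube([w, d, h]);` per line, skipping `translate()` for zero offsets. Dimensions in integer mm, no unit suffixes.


cube([3397, 239, 3195]);


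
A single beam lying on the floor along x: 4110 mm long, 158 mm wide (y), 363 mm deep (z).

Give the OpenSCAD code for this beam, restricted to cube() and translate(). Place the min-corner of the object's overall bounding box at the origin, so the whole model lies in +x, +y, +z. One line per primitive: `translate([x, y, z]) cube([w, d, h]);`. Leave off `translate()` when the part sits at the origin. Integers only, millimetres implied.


cube([4110, 158, 363]);


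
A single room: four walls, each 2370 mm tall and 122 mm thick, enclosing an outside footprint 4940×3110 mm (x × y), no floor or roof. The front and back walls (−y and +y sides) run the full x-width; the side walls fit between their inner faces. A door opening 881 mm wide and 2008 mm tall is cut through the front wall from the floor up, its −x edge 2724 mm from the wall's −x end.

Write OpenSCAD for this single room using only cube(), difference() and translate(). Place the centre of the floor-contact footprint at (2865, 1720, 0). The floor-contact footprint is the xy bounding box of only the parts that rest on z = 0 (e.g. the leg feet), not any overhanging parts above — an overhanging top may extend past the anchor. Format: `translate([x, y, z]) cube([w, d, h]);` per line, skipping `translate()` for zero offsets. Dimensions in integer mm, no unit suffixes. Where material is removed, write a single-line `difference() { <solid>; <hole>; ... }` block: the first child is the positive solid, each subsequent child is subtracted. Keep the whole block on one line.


difference() { translate([395, 165, 0]) cube([4940, 122, 2370]); translate([3119, 165, 0]) cube([881, 122, 2008]); }
translate([395, 3153, 0]) cube([4940, 122, 2370]);
translate([395, 287, 0]) cube([122, 2866, 2370]);
translate([5213, 287, 0]) cube([122, 2866, 2370]);


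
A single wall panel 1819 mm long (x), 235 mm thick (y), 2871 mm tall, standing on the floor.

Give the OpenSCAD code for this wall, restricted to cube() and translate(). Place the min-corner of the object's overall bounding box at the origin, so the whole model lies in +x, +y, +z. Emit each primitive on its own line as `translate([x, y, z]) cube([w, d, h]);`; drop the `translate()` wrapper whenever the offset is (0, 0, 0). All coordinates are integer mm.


cube([1819, 235, 2871]);


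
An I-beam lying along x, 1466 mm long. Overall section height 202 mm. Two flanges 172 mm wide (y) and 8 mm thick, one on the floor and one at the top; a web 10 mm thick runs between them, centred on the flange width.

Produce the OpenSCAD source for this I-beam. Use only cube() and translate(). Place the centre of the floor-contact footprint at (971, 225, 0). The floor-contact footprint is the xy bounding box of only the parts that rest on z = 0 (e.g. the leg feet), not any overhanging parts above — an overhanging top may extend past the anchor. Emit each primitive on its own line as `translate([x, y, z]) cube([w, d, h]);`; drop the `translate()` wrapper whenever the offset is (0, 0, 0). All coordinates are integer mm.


translate([238, 139, 0]) cube([1466, 172, 8]);
translate([238, 220, 8]) cube([1466, 10, 186]);
translate([238, 139, 194]) cube([1466, 172, 8]);


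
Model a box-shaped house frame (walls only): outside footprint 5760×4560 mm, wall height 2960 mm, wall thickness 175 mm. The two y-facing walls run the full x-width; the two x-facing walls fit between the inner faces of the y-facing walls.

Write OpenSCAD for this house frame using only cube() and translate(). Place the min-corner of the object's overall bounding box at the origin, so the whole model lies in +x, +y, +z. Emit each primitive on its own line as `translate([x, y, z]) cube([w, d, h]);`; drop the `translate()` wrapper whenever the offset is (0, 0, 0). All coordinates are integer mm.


cube([5760, 175, 2960]);
translate([0, 4385, 0]) cube([5760, 175, 2960]);
translate([0, 175, 0]) cube([175, 4210, 2960]);
translate([5585, 175, 0]) cube([175, 4210, 2960]);


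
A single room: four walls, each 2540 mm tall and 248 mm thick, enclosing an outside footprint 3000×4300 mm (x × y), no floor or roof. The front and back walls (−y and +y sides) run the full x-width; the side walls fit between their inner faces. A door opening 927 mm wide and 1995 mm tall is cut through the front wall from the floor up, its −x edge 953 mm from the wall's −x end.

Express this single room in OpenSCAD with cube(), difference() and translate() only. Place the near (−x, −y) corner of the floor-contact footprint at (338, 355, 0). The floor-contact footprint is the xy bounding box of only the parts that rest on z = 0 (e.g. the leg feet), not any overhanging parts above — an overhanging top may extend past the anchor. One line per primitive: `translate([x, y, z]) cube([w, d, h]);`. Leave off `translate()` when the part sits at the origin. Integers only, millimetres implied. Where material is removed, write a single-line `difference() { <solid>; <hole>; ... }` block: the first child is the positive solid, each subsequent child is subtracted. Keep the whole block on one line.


difference() { translate([338, 355, 0]) cube([3000, 248, 2540]); translate([1291, 355, 0]) cube([927, 248, 1995]); }
translate([338, 4407, 0]) cube([3000, 248, 2540]);
translate([338, 603, 0]) cube([248, 3804, 2540]);
translate([3090, 603, 0]) cube([248, 3804, 2540]);


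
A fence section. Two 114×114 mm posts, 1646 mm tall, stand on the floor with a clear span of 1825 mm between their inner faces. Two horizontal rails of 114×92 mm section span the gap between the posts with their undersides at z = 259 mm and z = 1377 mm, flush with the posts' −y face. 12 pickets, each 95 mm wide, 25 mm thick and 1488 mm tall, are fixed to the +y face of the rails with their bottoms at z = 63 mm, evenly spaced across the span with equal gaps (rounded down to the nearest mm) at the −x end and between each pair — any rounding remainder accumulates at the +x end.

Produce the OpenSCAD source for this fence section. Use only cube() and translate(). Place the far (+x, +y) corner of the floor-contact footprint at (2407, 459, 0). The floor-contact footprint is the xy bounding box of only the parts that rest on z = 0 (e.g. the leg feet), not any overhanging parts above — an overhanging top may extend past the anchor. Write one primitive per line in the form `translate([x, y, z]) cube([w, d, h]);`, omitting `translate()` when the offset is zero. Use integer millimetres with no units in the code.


translate([354, 345, 0]) cube([114, 114, 1646]);
translate([2293, 345, 0]) cube([114, 114, 1646]);
translate([468, 345, 259]) cube([1825, 114, 92]);
translate([468, 345, 1377]) cube([1825, 114, 92]);
translate([520, 459, 63]) cube([95, 25, 1488]);
translate([667, 459, 63]) cube([95, 25, 1488]);
translate([814, 459, 63]) cube([95, 25, 1488]);
translate([961, 459, 63]) cube([95, 25, 1488]);
translate([1108, 459, 63]) cube([95, 25, 1488]);
translate([1255, 459, 63]) cube([95, 25, 1488]);
translate([1402, 459, 63]) cube([95, 25, 1488]);
translate([1549, 459, 63]) cube([95, 25, 1488]);
translate([1696, 459, 63]) cube([95, 25, 1488]);
translate([1843, 459, 63]) cube([95, 25, 1488]);
translate([1990, 459, 63]) cube([95, 25, 1488]);
translate([2137, 459, 63]) cube([95, 25, 1488]);


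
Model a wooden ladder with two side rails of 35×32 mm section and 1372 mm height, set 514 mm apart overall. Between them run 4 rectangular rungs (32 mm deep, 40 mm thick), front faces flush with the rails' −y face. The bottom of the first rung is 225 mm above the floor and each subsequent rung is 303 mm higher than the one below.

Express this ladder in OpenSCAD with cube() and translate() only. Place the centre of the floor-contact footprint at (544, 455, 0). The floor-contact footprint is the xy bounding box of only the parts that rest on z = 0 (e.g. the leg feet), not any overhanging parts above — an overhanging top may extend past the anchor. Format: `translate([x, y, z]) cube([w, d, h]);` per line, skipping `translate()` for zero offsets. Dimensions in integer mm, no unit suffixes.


// rung span = 514 - 2*35 = 444
// rung[k] z = 225 + k*303
translate([287, 439, 0]) cube([35, 32, 1372]);
translate([766, 439, 0]) cube([35, 32, 1372]);
translate([322, 439, 225]) cube([444, 32, 40]);
translate([322, 439, 528]) cube([444, 32, 40]);
translate([322, 439, 831]) cube([444, 32, 40]);
translate([322, 439, 1134]) cube([444, 32, 40]);


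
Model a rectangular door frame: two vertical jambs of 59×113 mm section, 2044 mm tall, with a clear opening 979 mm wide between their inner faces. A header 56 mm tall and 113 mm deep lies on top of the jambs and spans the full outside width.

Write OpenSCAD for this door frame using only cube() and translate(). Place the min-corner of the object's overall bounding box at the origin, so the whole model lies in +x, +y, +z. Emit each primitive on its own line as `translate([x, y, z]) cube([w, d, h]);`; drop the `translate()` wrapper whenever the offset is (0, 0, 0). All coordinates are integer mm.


cube([59, 113, 2044]);
translate([1038, 0, 0]) cube([59, 113, 2044]);
translate([0, 0, 2044]) cube([1097, 113, 56]);


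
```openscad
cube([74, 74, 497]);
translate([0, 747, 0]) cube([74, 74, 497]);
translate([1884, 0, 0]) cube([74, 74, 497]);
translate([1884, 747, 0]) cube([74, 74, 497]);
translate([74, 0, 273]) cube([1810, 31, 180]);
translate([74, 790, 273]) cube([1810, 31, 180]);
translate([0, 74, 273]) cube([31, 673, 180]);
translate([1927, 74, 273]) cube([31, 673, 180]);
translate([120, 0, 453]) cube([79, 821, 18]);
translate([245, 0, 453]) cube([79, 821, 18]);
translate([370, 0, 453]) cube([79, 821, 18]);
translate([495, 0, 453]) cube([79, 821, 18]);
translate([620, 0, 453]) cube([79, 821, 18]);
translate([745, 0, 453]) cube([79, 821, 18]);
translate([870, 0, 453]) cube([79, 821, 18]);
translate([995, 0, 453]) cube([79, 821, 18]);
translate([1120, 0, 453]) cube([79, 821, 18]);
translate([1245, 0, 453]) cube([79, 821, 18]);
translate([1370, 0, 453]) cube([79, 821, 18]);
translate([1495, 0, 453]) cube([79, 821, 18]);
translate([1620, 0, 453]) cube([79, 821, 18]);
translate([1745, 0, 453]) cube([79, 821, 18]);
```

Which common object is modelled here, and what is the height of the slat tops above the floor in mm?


A bed frame. The slat-top height is 471 mm.

Four posts, four rails, and a row of slats — a bed frame. Slats sit on the rails at z = 273 + 180 = 453; with slat thickness 18, the top is 471 mm.


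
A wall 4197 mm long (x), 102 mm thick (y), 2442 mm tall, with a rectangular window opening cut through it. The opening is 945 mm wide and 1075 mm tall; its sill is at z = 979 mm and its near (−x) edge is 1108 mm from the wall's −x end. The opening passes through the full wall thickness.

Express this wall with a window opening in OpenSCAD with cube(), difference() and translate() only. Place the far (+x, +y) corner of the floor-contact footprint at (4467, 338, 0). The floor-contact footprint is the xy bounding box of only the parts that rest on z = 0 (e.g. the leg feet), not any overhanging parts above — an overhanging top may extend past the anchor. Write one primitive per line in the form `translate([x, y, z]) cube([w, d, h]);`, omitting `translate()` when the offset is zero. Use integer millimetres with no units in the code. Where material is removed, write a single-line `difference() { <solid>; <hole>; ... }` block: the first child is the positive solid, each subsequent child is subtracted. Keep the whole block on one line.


difference() { translate([270, 236, 0]) cube([4197, 102, 2442]); translate([1378, 236, 979]) cube([945, 102, 1075]); }


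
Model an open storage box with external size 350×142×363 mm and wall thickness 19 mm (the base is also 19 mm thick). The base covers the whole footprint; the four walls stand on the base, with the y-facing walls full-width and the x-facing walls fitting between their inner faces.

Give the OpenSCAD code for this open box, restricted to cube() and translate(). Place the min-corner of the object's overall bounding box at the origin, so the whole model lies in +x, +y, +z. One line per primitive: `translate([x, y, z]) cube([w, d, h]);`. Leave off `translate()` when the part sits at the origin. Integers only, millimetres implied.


cube([350, 142, 19]);
translate([0, 0, 19]) cube([350, 19, 344]);
translate([0, 123, 19]) cube([350, 19, 344]);
translate([0, 19, 19]) cube([19, 104, 344]);
translate([331, 19, 19]) cube([19, 104, 344]);


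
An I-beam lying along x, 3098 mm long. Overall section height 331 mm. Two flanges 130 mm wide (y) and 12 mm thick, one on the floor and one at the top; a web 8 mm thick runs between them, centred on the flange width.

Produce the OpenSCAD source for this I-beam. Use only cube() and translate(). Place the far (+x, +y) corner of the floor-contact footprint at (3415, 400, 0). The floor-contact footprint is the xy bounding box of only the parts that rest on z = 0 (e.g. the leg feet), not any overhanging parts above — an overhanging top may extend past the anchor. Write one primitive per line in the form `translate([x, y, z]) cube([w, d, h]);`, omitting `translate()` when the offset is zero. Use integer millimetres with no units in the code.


translate([317, 270, 0]) cube([3098, 130, 12]);
translate([317, 331, 12]) cube([3098, 8, 307]);
translate([317, 270, 319]) cube([3098, 130, 12]);


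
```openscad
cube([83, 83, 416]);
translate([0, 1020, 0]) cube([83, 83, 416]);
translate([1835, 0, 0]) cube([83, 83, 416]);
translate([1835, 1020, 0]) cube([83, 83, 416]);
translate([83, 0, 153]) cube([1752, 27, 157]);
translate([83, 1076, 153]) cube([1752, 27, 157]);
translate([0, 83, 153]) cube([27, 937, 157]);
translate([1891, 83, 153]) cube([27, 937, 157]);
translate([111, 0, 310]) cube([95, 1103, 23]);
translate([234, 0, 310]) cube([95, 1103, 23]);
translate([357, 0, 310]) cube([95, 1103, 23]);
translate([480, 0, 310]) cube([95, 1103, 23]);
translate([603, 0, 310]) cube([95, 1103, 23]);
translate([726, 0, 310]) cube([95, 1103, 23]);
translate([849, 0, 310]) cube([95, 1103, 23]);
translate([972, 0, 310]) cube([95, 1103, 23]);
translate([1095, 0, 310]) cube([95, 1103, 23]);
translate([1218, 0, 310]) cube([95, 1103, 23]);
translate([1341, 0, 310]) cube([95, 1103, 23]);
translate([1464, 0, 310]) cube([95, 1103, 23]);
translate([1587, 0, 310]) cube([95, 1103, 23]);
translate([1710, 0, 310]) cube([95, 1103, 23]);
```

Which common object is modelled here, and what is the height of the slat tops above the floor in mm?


A bed frame. The slat-top height is 333 mm.

Four posts, four rails, and a row of slats — a bed frame. Slats sit on the rails at z = 153 + 157 = 310; with slat thickness 23, the top is 333 mm.


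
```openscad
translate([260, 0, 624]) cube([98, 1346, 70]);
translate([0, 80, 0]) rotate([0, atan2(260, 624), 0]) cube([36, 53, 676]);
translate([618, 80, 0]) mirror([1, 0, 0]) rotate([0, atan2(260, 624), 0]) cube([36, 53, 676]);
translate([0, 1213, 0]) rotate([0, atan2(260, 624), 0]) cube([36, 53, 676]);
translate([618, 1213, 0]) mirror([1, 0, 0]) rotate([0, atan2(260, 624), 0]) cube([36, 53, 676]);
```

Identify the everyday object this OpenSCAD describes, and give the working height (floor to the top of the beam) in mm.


A sawhorse. The overall height is 694 mm.

A beam across two mirrored pairs of raked legs — a sawhorse. The beam's underside is at z = 624 (matching the legs' vertical rise in atan2(260, 624)) and the beam is 70 mm tall, so its top is at 624 + 70 = 694 mm. The raked legs top out at the beam's underside, so that is the highest point.


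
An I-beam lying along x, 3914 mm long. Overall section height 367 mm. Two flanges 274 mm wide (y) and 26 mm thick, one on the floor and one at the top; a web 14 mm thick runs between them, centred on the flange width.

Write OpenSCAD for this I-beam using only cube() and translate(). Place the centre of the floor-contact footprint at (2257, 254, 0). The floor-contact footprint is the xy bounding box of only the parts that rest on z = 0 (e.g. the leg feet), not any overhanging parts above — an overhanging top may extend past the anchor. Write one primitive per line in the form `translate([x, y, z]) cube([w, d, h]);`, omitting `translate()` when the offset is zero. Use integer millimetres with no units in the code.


translate([300, 117, 0]) cube([3914, 274, 26]);
translate([300, 247, 26]) cube([3914, 14, 315]);
translate([300, 117, 341]) cube([3914, 274, 26]);


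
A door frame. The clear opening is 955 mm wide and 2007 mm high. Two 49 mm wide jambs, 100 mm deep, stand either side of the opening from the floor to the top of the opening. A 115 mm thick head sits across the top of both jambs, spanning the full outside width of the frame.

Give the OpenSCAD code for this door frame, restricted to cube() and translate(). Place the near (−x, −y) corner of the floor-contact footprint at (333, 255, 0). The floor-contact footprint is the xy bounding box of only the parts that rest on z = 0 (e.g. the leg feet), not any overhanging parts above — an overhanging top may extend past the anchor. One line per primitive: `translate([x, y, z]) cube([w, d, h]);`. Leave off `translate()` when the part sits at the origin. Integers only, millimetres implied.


translate([333, 255, 0]) cube([49, 100, 2007]);
translate([1337, 255, 0]) cube([49, 100, 2007]);
translate([333, 255, 2007]) cube([1053, 100, 115]);


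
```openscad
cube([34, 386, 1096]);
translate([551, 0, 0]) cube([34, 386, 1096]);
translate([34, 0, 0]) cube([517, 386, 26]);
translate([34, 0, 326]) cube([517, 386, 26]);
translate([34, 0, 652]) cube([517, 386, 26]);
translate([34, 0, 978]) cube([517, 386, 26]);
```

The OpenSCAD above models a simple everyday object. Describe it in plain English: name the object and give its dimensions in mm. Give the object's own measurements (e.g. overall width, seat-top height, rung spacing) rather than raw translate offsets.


An open bookshelf. Two side panels, each 34 mm thick, 386 mm deep and 1096 mm tall, stand 585 mm apart (outside-to-outside). Between them sit 4 shelves, each 26 mm thick and 386 mm deep, spanning the full gap between the sides. The bottom shelf rests on the floor (its underside at z = 0) and the clear gap between one shelf's top and the next shelf's underside is 300 mm.


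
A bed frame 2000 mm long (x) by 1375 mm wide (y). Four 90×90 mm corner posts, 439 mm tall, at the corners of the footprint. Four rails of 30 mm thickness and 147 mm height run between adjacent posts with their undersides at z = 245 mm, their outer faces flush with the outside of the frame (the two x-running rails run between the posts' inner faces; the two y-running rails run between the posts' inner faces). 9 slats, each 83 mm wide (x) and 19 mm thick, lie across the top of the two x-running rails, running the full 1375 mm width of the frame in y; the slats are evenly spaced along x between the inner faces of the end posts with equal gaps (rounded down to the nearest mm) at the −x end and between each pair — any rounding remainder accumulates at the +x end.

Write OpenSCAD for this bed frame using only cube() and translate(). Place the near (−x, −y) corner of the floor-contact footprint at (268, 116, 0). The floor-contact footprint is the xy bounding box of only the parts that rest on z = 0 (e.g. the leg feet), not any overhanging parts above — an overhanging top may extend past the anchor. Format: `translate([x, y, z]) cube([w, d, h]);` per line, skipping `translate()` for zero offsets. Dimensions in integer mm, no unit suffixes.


translate([268, 116, 0]) cube([90, 90, 439]);
translate([268, 1401, 0]) cube([90, 90, 439]);
translate([2178, 116, 0]) cube([90, 90, 439]);
translate([2178, 1401, 0]) cube([90, 90, 439]);
translate([358, 116, 245]) cube([1820, 30, 147]);
translate([358, 1461, 245]) cube([1820, 30, 147]);
translate([268, 206, 245]) cube([30, 1195, 147]);
translate([2238, 206, 245]) cube([30, 1195, 147]);
translate([465, 116, 392]) cube([83, 1375, 19]);
translate([655, 116, 392]) cube([83, 1375, 19]);
translate([845, 116, 392]) cube([83, 1375, 19]);
translate([1035, 116, 392]) cube([83, 1375, 19]);
translate([1225, 116, 392]) cube([83, 1375, 19]);
translate([1415, 116, 392]) cube([83, 1375, 19]);
translate([1605, 116, 392]) cube([83, 1375, 19]);
translate([1795, 116, 392]) cube([83, 1375, 19]);
translate([1985, 116, 392]) cube([83, 1375, 19]);


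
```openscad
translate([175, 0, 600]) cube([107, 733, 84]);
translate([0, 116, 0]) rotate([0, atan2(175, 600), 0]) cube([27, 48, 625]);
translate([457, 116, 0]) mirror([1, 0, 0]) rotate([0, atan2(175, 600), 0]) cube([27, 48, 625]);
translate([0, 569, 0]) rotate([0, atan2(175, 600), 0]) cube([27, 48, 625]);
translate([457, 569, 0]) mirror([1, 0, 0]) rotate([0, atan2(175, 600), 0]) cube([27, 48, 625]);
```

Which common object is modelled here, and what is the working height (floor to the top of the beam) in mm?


A sawhorse. The overall height is 684 mm.

A beam across two mirrored pairs of raked legs — a sawhorse. The beam's underside is at z = 600 (matching the legs' vertical rise in atan2(175, 600)) and the beam is 84 mm tall, so its top is at 600 + 84 = 684 mm. The raked legs top out at the beam's underside, so that is the highest point.


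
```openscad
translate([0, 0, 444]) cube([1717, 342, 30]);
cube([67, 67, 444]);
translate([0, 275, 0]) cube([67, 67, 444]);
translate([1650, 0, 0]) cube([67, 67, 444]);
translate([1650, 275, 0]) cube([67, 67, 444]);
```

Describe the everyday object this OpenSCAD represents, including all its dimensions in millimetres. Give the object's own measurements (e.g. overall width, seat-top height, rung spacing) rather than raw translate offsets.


A long wooden bench with a 1717 mm (x) × 342 mm (y) seat, 30 mm thick, its top surface 474 mm above the floor. Four 67 mm square legs at the seat corners, flush with the edges, run from z = 0 to the seat underside.


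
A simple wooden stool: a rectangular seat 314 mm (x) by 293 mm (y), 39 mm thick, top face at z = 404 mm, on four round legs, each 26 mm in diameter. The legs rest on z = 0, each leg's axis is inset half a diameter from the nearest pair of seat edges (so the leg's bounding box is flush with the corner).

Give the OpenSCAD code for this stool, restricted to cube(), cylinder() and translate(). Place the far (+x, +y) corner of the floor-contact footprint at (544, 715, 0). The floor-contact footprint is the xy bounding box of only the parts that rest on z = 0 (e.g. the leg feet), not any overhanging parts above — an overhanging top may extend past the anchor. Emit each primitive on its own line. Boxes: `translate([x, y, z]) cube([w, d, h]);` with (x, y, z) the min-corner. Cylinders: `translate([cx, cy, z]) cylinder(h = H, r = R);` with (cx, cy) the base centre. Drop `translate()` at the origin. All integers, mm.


translate([230, 422, 365]) cube([314, 293, 39]);
translate([243, 435, 0]) cylinder(h = 365, r = 13);
translate([531, 435, 0]) cylinder(h = 365, r = 13);
translate([243, 702, 0]) cylinder(h = 365, r = 13);
translate([531, 702, 0]) cylinder(h = 365, r = 13);
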